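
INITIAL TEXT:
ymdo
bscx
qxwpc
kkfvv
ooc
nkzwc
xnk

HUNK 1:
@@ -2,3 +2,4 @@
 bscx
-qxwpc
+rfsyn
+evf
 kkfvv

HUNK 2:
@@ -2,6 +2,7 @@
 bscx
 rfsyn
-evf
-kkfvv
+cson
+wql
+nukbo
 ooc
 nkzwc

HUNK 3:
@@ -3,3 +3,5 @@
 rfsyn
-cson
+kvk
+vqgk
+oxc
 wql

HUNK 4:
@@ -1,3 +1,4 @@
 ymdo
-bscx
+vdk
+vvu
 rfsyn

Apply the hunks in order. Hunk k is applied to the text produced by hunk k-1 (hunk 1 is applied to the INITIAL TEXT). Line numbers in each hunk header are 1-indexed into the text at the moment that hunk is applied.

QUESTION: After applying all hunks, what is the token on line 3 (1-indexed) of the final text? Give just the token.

Answer: vvu

Derivation:
Hunk 1: at line 2 remove [qxwpc] add [rfsyn,evf] -> 8 lines: ymdo bscx rfsyn evf kkfvv ooc nkzwc xnk
Hunk 2: at line 2 remove [evf,kkfvv] add [cson,wql,nukbo] -> 9 lines: ymdo bscx rfsyn cson wql nukbo ooc nkzwc xnk
Hunk 3: at line 3 remove [cson] add [kvk,vqgk,oxc] -> 11 lines: ymdo bscx rfsyn kvk vqgk oxc wql nukbo ooc nkzwc xnk
Hunk 4: at line 1 remove [bscx] add [vdk,vvu] -> 12 lines: ymdo vdk vvu rfsyn kvk vqgk oxc wql nukbo ooc nkzwc xnk
Final line 3: vvu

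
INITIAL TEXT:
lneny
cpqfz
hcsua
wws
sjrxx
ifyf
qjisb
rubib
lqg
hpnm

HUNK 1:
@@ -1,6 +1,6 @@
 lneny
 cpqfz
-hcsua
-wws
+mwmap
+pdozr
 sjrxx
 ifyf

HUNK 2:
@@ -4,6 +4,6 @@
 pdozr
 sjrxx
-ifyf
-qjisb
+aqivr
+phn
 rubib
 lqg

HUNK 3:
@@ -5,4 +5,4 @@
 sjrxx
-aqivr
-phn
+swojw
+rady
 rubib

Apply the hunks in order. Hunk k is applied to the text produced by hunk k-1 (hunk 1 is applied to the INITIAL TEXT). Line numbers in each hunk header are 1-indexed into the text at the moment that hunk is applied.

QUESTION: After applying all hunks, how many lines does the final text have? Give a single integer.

Hunk 1: at line 1 remove [hcsua,wws] add [mwmap,pdozr] -> 10 lines: lneny cpqfz mwmap pdozr sjrxx ifyf qjisb rubib lqg hpnm
Hunk 2: at line 4 remove [ifyf,qjisb] add [aqivr,phn] -> 10 lines: lneny cpqfz mwmap pdozr sjrxx aqivr phn rubib lqg hpnm
Hunk 3: at line 5 remove [aqivr,phn] add [swojw,rady] -> 10 lines: lneny cpqfz mwmap pdozr sjrxx swojw rady rubib lqg hpnm
Final line count: 10

Answer: 10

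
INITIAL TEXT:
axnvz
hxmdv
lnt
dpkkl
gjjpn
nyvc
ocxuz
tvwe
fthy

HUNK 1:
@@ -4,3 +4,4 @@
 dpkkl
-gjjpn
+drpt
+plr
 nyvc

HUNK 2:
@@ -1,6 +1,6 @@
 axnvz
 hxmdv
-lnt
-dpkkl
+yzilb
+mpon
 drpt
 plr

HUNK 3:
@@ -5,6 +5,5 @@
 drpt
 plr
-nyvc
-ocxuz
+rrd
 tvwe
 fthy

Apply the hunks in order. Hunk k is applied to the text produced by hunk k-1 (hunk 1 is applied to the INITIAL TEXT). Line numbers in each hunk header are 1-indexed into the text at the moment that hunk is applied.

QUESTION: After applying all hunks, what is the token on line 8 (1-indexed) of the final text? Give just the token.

Answer: tvwe

Derivation:
Hunk 1: at line 4 remove [gjjpn] add [drpt,plr] -> 10 lines: axnvz hxmdv lnt dpkkl drpt plr nyvc ocxuz tvwe fthy
Hunk 2: at line 1 remove [lnt,dpkkl] add [yzilb,mpon] -> 10 lines: axnvz hxmdv yzilb mpon drpt plr nyvc ocxuz tvwe fthy
Hunk 3: at line 5 remove [nyvc,ocxuz] add [rrd] -> 9 lines: axnvz hxmdv yzilb mpon drpt plr rrd tvwe fthy
Final line 8: tvwe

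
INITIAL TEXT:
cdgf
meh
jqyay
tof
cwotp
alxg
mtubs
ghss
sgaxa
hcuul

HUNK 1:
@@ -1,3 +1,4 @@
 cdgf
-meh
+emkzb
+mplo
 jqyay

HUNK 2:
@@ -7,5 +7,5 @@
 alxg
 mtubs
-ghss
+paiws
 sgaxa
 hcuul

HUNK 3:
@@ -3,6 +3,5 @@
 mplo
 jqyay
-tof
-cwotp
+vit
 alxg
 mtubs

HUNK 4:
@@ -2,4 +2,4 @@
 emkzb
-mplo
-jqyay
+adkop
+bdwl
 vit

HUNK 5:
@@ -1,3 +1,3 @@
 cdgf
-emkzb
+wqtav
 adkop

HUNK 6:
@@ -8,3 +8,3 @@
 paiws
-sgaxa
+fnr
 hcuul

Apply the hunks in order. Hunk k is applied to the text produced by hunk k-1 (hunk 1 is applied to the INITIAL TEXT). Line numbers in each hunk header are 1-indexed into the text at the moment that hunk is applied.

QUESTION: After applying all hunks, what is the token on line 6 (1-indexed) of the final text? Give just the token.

Hunk 1: at line 1 remove [meh] add [emkzb,mplo] -> 11 lines: cdgf emkzb mplo jqyay tof cwotp alxg mtubs ghss sgaxa hcuul
Hunk 2: at line 7 remove [ghss] add [paiws] -> 11 lines: cdgf emkzb mplo jqyay tof cwotp alxg mtubs paiws sgaxa hcuul
Hunk 3: at line 3 remove [tof,cwotp] add [vit] -> 10 lines: cdgf emkzb mplo jqyay vit alxg mtubs paiws sgaxa hcuul
Hunk 4: at line 2 remove [mplo,jqyay] add [adkop,bdwl] -> 10 lines: cdgf emkzb adkop bdwl vit alxg mtubs paiws sgaxa hcuul
Hunk 5: at line 1 remove [emkzb] add [wqtav] -> 10 lines: cdgf wqtav adkop bdwl vit alxg mtubs paiws sgaxa hcuul
Hunk 6: at line 8 remove [sgaxa] add [fnr] -> 10 lines: cdgf wqtav adkop bdwl vit alxg mtubs paiws fnr hcuul
Final line 6: alxg

Answer: alxg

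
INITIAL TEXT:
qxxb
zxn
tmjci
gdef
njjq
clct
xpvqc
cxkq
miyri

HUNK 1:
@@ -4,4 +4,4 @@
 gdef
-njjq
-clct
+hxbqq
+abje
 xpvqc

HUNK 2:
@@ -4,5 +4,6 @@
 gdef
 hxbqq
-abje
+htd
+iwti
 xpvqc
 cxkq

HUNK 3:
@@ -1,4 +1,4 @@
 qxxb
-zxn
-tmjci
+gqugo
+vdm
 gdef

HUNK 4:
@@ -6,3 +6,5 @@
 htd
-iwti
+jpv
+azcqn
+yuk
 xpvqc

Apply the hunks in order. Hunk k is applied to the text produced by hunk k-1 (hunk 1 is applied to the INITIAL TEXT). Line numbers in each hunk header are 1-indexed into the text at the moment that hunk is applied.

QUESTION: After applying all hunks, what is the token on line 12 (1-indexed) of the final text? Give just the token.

Hunk 1: at line 4 remove [njjq,clct] add [hxbqq,abje] -> 9 lines: qxxb zxn tmjci gdef hxbqq abje xpvqc cxkq miyri
Hunk 2: at line 4 remove [abje] add [htd,iwti] -> 10 lines: qxxb zxn tmjci gdef hxbqq htd iwti xpvqc cxkq miyri
Hunk 3: at line 1 remove [zxn,tmjci] add [gqugo,vdm] -> 10 lines: qxxb gqugo vdm gdef hxbqq htd iwti xpvqc cxkq miyri
Hunk 4: at line 6 remove [iwti] add [jpv,azcqn,yuk] -> 12 lines: qxxb gqugo vdm gdef hxbqq htd jpv azcqn yuk xpvqc cxkq miyri
Final line 12: miyri

Answer: miyri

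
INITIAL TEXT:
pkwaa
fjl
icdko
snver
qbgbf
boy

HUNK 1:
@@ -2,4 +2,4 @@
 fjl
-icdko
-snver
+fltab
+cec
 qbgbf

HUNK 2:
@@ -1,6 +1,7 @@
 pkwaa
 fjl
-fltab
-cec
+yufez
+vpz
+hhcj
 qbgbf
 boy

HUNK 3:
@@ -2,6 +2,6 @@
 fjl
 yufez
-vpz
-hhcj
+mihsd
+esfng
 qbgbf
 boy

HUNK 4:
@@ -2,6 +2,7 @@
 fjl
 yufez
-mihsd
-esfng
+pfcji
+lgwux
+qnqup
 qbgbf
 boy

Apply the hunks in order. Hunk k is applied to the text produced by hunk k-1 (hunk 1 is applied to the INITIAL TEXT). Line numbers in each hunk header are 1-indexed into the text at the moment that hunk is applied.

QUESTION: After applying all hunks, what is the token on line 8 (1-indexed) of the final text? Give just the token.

Hunk 1: at line 2 remove [icdko,snver] add [fltab,cec] -> 6 lines: pkwaa fjl fltab cec qbgbf boy
Hunk 2: at line 1 remove [fltab,cec] add [yufez,vpz,hhcj] -> 7 lines: pkwaa fjl yufez vpz hhcj qbgbf boy
Hunk 3: at line 2 remove [vpz,hhcj] add [mihsd,esfng] -> 7 lines: pkwaa fjl yufez mihsd esfng qbgbf boy
Hunk 4: at line 2 remove [mihsd,esfng] add [pfcji,lgwux,qnqup] -> 8 lines: pkwaa fjl yufez pfcji lgwux qnqup qbgbf boy
Final line 8: boy

Answer: boy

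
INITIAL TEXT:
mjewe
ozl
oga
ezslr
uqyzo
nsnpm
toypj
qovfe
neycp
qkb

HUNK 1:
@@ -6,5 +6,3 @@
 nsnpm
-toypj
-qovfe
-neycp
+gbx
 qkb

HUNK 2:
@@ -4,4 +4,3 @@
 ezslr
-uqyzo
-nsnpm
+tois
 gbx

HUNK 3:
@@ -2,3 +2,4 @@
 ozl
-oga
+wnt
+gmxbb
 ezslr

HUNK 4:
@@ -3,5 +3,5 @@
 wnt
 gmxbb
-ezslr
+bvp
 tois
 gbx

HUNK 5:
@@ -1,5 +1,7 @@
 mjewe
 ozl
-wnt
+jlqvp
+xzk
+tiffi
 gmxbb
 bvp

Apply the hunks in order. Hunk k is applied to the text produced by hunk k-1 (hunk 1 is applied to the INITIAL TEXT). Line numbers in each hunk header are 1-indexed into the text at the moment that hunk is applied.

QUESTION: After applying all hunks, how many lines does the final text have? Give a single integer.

Answer: 10

Derivation:
Hunk 1: at line 6 remove [toypj,qovfe,neycp] add [gbx] -> 8 lines: mjewe ozl oga ezslr uqyzo nsnpm gbx qkb
Hunk 2: at line 4 remove [uqyzo,nsnpm] add [tois] -> 7 lines: mjewe ozl oga ezslr tois gbx qkb
Hunk 3: at line 2 remove [oga] add [wnt,gmxbb] -> 8 lines: mjewe ozl wnt gmxbb ezslr tois gbx qkb
Hunk 4: at line 3 remove [ezslr] add [bvp] -> 8 lines: mjewe ozl wnt gmxbb bvp tois gbx qkb
Hunk 5: at line 1 remove [wnt] add [jlqvp,xzk,tiffi] -> 10 lines: mjewe ozl jlqvp xzk tiffi gmxbb bvp tois gbx qkb
Final line count: 10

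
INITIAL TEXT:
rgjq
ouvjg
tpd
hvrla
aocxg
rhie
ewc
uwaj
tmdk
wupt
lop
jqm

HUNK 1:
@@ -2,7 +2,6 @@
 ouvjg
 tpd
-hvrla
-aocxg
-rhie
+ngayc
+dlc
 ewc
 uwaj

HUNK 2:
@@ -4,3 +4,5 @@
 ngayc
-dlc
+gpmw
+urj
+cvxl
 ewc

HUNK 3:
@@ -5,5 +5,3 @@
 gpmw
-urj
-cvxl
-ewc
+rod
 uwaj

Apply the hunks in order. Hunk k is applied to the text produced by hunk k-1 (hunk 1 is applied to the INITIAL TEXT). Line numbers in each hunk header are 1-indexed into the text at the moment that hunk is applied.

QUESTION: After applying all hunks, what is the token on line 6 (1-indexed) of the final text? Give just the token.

Answer: rod

Derivation:
Hunk 1: at line 2 remove [hvrla,aocxg,rhie] add [ngayc,dlc] -> 11 lines: rgjq ouvjg tpd ngayc dlc ewc uwaj tmdk wupt lop jqm
Hunk 2: at line 4 remove [dlc] add [gpmw,urj,cvxl] -> 13 lines: rgjq ouvjg tpd ngayc gpmw urj cvxl ewc uwaj tmdk wupt lop jqm
Hunk 3: at line 5 remove [urj,cvxl,ewc] add [rod] -> 11 lines: rgjq ouvjg tpd ngayc gpmw rod uwaj tmdk wupt lop jqm
Final line 6: rod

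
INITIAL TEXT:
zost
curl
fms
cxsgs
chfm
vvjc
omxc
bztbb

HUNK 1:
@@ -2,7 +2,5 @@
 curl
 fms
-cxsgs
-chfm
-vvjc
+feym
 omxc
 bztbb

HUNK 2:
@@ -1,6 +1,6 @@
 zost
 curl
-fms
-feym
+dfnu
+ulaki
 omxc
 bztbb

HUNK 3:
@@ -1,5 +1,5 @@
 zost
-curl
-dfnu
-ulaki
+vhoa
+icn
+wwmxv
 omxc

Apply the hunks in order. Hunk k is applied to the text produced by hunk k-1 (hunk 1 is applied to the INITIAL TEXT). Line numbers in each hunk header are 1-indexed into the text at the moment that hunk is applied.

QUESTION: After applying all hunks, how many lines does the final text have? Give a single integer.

Answer: 6

Derivation:
Hunk 1: at line 2 remove [cxsgs,chfm,vvjc] add [feym] -> 6 lines: zost curl fms feym omxc bztbb
Hunk 2: at line 1 remove [fms,feym] add [dfnu,ulaki] -> 6 lines: zost curl dfnu ulaki omxc bztbb
Hunk 3: at line 1 remove [curl,dfnu,ulaki] add [vhoa,icn,wwmxv] -> 6 lines: zost vhoa icn wwmxv omxc bztbb
Final line count: 6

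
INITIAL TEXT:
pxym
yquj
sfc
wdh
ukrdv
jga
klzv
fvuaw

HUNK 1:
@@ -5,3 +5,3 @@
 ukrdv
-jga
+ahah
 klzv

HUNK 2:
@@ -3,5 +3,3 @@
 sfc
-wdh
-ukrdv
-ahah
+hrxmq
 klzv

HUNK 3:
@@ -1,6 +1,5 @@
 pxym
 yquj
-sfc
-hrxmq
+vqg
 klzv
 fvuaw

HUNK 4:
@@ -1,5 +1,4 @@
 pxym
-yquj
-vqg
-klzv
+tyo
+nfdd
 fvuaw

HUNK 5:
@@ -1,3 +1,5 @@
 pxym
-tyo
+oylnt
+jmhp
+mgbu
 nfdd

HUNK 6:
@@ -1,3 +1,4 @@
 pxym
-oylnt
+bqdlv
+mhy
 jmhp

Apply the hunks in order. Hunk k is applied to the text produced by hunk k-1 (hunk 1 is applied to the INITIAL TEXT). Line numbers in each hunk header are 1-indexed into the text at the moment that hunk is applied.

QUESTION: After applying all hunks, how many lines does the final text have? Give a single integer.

Answer: 7

Derivation:
Hunk 1: at line 5 remove [jga] add [ahah] -> 8 lines: pxym yquj sfc wdh ukrdv ahah klzv fvuaw
Hunk 2: at line 3 remove [wdh,ukrdv,ahah] add [hrxmq] -> 6 lines: pxym yquj sfc hrxmq klzv fvuaw
Hunk 3: at line 1 remove [sfc,hrxmq] add [vqg] -> 5 lines: pxym yquj vqg klzv fvuaw
Hunk 4: at line 1 remove [yquj,vqg,klzv] add [tyo,nfdd] -> 4 lines: pxym tyo nfdd fvuaw
Hunk 5: at line 1 remove [tyo] add [oylnt,jmhp,mgbu] -> 6 lines: pxym oylnt jmhp mgbu nfdd fvuaw
Hunk 6: at line 1 remove [oylnt] add [bqdlv,mhy] -> 7 lines: pxym bqdlv mhy jmhp mgbu nfdd fvuaw
Final line count: 7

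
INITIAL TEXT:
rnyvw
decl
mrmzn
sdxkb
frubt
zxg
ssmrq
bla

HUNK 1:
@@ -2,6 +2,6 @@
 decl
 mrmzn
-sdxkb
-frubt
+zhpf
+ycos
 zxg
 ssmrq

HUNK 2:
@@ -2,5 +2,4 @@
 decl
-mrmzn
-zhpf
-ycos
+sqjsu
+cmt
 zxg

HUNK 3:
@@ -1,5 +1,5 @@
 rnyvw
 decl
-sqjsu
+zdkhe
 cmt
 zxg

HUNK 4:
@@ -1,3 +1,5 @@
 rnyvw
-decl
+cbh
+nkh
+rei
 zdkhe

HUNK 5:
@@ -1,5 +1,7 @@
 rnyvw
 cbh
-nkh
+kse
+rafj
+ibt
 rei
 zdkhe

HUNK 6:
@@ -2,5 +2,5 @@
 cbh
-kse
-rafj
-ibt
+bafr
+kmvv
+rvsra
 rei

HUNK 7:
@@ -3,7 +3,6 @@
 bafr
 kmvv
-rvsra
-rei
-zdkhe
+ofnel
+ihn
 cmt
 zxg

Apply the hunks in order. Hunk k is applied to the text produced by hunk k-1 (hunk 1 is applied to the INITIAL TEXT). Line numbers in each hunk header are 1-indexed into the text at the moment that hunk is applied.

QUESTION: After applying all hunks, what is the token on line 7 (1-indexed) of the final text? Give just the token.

Answer: cmt

Derivation:
Hunk 1: at line 2 remove [sdxkb,frubt] add [zhpf,ycos] -> 8 lines: rnyvw decl mrmzn zhpf ycos zxg ssmrq bla
Hunk 2: at line 2 remove [mrmzn,zhpf,ycos] add [sqjsu,cmt] -> 7 lines: rnyvw decl sqjsu cmt zxg ssmrq bla
Hunk 3: at line 1 remove [sqjsu] add [zdkhe] -> 7 lines: rnyvw decl zdkhe cmt zxg ssmrq bla
Hunk 4: at line 1 remove [decl] add [cbh,nkh,rei] -> 9 lines: rnyvw cbh nkh rei zdkhe cmt zxg ssmrq bla
Hunk 5: at line 1 remove [nkh] add [kse,rafj,ibt] -> 11 lines: rnyvw cbh kse rafj ibt rei zdkhe cmt zxg ssmrq bla
Hunk 6: at line 2 remove [kse,rafj,ibt] add [bafr,kmvv,rvsra] -> 11 lines: rnyvw cbh bafr kmvv rvsra rei zdkhe cmt zxg ssmrq bla
Hunk 7: at line 3 remove [rvsra,rei,zdkhe] add [ofnel,ihn] -> 10 lines: rnyvw cbh bafr kmvv ofnel ihn cmt zxg ssmrq bla
Final line 7: cmt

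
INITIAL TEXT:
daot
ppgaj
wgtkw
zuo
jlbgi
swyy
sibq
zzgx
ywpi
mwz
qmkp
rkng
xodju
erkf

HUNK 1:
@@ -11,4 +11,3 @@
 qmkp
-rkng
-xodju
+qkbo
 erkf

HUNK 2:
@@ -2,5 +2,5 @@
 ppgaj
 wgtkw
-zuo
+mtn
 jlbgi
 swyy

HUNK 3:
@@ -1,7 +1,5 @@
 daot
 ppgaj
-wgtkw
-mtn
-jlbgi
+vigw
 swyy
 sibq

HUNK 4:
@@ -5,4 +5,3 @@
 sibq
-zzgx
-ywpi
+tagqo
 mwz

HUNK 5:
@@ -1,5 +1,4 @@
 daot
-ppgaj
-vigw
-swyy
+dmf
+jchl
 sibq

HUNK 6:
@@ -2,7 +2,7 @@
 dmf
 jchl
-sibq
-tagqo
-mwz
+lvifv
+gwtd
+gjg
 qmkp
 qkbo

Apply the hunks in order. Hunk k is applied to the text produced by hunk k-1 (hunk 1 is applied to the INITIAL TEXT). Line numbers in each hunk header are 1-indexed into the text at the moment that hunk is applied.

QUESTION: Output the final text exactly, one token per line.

Hunk 1: at line 11 remove [rkng,xodju] add [qkbo] -> 13 lines: daot ppgaj wgtkw zuo jlbgi swyy sibq zzgx ywpi mwz qmkp qkbo erkf
Hunk 2: at line 2 remove [zuo] add [mtn] -> 13 lines: daot ppgaj wgtkw mtn jlbgi swyy sibq zzgx ywpi mwz qmkp qkbo erkf
Hunk 3: at line 1 remove [wgtkw,mtn,jlbgi] add [vigw] -> 11 lines: daot ppgaj vigw swyy sibq zzgx ywpi mwz qmkp qkbo erkf
Hunk 4: at line 5 remove [zzgx,ywpi] add [tagqo] -> 10 lines: daot ppgaj vigw swyy sibq tagqo mwz qmkp qkbo erkf
Hunk 5: at line 1 remove [ppgaj,vigw,swyy] add [dmf,jchl] -> 9 lines: daot dmf jchl sibq tagqo mwz qmkp qkbo erkf
Hunk 6: at line 2 remove [sibq,tagqo,mwz] add [lvifv,gwtd,gjg] -> 9 lines: daot dmf jchl lvifv gwtd gjg qmkp qkbo erkf

Answer: daot
dmf
jchl
lvifv
gwtd
gjg
qmkp
qkbo
erkf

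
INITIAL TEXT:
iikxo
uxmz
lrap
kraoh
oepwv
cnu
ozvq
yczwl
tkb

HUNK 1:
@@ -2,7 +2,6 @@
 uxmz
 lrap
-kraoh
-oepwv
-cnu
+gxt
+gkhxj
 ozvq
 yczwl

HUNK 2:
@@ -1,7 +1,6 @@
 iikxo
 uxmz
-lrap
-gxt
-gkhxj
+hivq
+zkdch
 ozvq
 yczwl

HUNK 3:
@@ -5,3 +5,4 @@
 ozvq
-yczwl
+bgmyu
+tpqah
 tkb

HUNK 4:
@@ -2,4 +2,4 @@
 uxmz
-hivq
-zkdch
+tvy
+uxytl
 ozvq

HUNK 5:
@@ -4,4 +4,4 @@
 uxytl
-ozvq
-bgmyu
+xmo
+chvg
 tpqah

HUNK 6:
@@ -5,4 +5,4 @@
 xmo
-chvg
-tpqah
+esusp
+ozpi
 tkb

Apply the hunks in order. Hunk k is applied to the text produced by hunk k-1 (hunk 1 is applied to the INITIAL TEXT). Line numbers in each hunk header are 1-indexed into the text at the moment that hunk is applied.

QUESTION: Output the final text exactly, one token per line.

Hunk 1: at line 2 remove [kraoh,oepwv,cnu] add [gxt,gkhxj] -> 8 lines: iikxo uxmz lrap gxt gkhxj ozvq yczwl tkb
Hunk 2: at line 1 remove [lrap,gxt,gkhxj] add [hivq,zkdch] -> 7 lines: iikxo uxmz hivq zkdch ozvq yczwl tkb
Hunk 3: at line 5 remove [yczwl] add [bgmyu,tpqah] -> 8 lines: iikxo uxmz hivq zkdch ozvq bgmyu tpqah tkb
Hunk 4: at line 2 remove [hivq,zkdch] add [tvy,uxytl] -> 8 lines: iikxo uxmz tvy uxytl ozvq bgmyu tpqah tkb
Hunk 5: at line 4 remove [ozvq,bgmyu] add [xmo,chvg] -> 8 lines: iikxo uxmz tvy uxytl xmo chvg tpqah tkb
Hunk 6: at line 5 remove [chvg,tpqah] add [esusp,ozpi] -> 8 lines: iikxo uxmz tvy uxytl xmo esusp ozpi tkb

Answer: iikxo
uxmz
tvy
uxytl
xmo
esusp
ozpi
tkb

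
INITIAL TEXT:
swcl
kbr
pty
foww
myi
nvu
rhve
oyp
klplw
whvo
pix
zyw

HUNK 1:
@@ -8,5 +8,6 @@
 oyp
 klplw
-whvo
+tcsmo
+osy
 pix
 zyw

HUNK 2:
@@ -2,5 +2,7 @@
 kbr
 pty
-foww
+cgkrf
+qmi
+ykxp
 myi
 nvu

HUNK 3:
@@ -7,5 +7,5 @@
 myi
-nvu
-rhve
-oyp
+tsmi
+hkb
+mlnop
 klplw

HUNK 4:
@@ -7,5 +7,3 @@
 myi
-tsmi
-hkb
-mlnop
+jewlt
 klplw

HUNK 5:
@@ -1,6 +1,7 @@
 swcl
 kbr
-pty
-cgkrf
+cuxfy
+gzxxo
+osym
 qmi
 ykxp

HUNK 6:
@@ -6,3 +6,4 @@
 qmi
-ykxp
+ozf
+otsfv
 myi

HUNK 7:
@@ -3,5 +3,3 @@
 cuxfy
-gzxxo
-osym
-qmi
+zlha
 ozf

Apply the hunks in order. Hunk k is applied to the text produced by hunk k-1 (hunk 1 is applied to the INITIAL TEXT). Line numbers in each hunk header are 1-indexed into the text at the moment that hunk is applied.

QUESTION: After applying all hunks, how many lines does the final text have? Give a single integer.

Answer: 13

Derivation:
Hunk 1: at line 8 remove [whvo] add [tcsmo,osy] -> 13 lines: swcl kbr pty foww myi nvu rhve oyp klplw tcsmo osy pix zyw
Hunk 2: at line 2 remove [foww] add [cgkrf,qmi,ykxp] -> 15 lines: swcl kbr pty cgkrf qmi ykxp myi nvu rhve oyp klplw tcsmo osy pix zyw
Hunk 3: at line 7 remove [nvu,rhve,oyp] add [tsmi,hkb,mlnop] -> 15 lines: swcl kbr pty cgkrf qmi ykxp myi tsmi hkb mlnop klplw tcsmo osy pix zyw
Hunk 4: at line 7 remove [tsmi,hkb,mlnop] add [jewlt] -> 13 lines: swcl kbr pty cgkrf qmi ykxp myi jewlt klplw tcsmo osy pix zyw
Hunk 5: at line 1 remove [pty,cgkrf] add [cuxfy,gzxxo,osym] -> 14 lines: swcl kbr cuxfy gzxxo osym qmi ykxp myi jewlt klplw tcsmo osy pix zyw
Hunk 6: at line 6 remove [ykxp] add [ozf,otsfv] -> 15 lines: swcl kbr cuxfy gzxxo osym qmi ozf otsfv myi jewlt klplw tcsmo osy pix zyw
Hunk 7: at line 3 remove [gzxxo,osym,qmi] add [zlha] -> 13 lines: swcl kbr cuxfy zlha ozf otsfv myi jewlt klplw tcsmo osy pix zyw
Final line count: 13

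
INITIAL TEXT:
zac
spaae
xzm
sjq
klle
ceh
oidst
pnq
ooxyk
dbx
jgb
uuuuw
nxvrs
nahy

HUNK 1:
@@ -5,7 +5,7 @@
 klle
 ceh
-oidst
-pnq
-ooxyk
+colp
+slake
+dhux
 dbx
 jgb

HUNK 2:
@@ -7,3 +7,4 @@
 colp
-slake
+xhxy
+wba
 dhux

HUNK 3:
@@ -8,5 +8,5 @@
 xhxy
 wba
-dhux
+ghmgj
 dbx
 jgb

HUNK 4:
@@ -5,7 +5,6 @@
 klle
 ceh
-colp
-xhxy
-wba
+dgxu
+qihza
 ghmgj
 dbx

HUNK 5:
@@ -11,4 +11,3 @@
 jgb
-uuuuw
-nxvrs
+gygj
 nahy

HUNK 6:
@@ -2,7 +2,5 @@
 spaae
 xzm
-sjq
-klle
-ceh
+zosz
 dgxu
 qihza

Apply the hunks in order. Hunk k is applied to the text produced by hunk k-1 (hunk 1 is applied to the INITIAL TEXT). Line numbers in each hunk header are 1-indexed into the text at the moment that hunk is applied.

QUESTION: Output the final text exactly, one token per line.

Hunk 1: at line 5 remove [oidst,pnq,ooxyk] add [colp,slake,dhux] -> 14 lines: zac spaae xzm sjq klle ceh colp slake dhux dbx jgb uuuuw nxvrs nahy
Hunk 2: at line 7 remove [slake] add [xhxy,wba] -> 15 lines: zac spaae xzm sjq klle ceh colp xhxy wba dhux dbx jgb uuuuw nxvrs nahy
Hunk 3: at line 8 remove [dhux] add [ghmgj] -> 15 lines: zac spaae xzm sjq klle ceh colp xhxy wba ghmgj dbx jgb uuuuw nxvrs nahy
Hunk 4: at line 5 remove [colp,xhxy,wba] add [dgxu,qihza] -> 14 lines: zac spaae xzm sjq klle ceh dgxu qihza ghmgj dbx jgb uuuuw nxvrs nahy
Hunk 5: at line 11 remove [uuuuw,nxvrs] add [gygj] -> 13 lines: zac spaae xzm sjq klle ceh dgxu qihza ghmgj dbx jgb gygj nahy
Hunk 6: at line 2 remove [sjq,klle,ceh] add [zosz] -> 11 lines: zac spaae xzm zosz dgxu qihza ghmgj dbx jgb gygj nahy

Answer: zac
spaae
xzm
zosz
dgxu
qihza
ghmgj
dbx
jgb
gygj
nahy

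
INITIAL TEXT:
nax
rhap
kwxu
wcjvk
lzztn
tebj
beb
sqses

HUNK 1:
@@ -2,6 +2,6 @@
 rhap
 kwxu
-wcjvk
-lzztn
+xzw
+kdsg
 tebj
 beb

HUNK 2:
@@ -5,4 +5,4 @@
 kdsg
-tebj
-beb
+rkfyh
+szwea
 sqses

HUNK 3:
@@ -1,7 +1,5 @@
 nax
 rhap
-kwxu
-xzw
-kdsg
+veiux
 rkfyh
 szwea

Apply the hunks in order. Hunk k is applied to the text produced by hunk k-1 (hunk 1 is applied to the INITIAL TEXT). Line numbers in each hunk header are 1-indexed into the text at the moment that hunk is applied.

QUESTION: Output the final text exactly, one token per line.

Hunk 1: at line 2 remove [wcjvk,lzztn] add [xzw,kdsg] -> 8 lines: nax rhap kwxu xzw kdsg tebj beb sqses
Hunk 2: at line 5 remove [tebj,beb] add [rkfyh,szwea] -> 8 lines: nax rhap kwxu xzw kdsg rkfyh szwea sqses
Hunk 3: at line 1 remove [kwxu,xzw,kdsg] add [veiux] -> 6 lines: nax rhap veiux rkfyh szwea sqses

Answer: nax
rhap
veiux
rkfyh
szwea
sqses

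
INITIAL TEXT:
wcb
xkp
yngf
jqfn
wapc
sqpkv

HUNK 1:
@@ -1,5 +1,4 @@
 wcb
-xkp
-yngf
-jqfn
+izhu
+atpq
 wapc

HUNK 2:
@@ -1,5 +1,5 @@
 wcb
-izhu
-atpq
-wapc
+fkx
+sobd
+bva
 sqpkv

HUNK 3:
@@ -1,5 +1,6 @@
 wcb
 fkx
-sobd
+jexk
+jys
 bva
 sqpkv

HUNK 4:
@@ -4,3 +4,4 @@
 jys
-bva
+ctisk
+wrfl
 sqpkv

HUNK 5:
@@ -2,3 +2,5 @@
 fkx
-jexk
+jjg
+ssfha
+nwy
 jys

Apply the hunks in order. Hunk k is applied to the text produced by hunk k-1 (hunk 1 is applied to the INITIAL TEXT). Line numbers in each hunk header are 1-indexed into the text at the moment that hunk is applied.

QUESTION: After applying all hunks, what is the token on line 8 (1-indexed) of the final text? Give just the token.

Answer: wrfl

Derivation:
Hunk 1: at line 1 remove [xkp,yngf,jqfn] add [izhu,atpq] -> 5 lines: wcb izhu atpq wapc sqpkv
Hunk 2: at line 1 remove [izhu,atpq,wapc] add [fkx,sobd,bva] -> 5 lines: wcb fkx sobd bva sqpkv
Hunk 3: at line 1 remove [sobd] add [jexk,jys] -> 6 lines: wcb fkx jexk jys bva sqpkv
Hunk 4: at line 4 remove [bva] add [ctisk,wrfl] -> 7 lines: wcb fkx jexk jys ctisk wrfl sqpkv
Hunk 5: at line 2 remove [jexk] add [jjg,ssfha,nwy] -> 9 lines: wcb fkx jjg ssfha nwy jys ctisk wrfl sqpkv
Final line 8: wrfl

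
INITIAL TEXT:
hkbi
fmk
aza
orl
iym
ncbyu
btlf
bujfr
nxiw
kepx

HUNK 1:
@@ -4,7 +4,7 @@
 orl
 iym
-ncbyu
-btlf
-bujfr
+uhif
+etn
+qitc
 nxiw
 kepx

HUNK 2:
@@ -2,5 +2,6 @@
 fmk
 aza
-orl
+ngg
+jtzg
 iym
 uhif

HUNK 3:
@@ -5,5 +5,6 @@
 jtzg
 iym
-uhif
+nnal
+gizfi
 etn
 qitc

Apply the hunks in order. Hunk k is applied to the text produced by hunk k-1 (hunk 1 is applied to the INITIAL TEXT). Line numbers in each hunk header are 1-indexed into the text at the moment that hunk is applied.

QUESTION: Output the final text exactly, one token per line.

Hunk 1: at line 4 remove [ncbyu,btlf,bujfr] add [uhif,etn,qitc] -> 10 lines: hkbi fmk aza orl iym uhif etn qitc nxiw kepx
Hunk 2: at line 2 remove [orl] add [ngg,jtzg] -> 11 lines: hkbi fmk aza ngg jtzg iym uhif etn qitc nxiw kepx
Hunk 3: at line 5 remove [uhif] add [nnal,gizfi] -> 12 lines: hkbi fmk aza ngg jtzg iym nnal gizfi etn qitc nxiw kepx

Answer: hkbi
fmk
aza
ngg
jtzg
iym
nnal
gizfi
etn
qitc
nxiw
kepx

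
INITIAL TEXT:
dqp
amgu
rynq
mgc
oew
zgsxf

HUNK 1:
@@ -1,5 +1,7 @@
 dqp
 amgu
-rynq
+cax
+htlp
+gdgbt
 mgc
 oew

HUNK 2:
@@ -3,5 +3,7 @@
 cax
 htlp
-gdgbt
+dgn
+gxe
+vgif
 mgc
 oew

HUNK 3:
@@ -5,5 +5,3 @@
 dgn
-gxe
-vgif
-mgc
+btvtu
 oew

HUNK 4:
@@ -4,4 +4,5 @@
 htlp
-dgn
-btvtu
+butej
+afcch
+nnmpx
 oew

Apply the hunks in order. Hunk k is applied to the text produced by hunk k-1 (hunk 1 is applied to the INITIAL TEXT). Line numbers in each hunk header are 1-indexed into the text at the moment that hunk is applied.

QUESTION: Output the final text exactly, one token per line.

Hunk 1: at line 1 remove [rynq] add [cax,htlp,gdgbt] -> 8 lines: dqp amgu cax htlp gdgbt mgc oew zgsxf
Hunk 2: at line 3 remove [gdgbt] add [dgn,gxe,vgif] -> 10 lines: dqp amgu cax htlp dgn gxe vgif mgc oew zgsxf
Hunk 3: at line 5 remove [gxe,vgif,mgc] add [btvtu] -> 8 lines: dqp amgu cax htlp dgn btvtu oew zgsxf
Hunk 4: at line 4 remove [dgn,btvtu] add [butej,afcch,nnmpx] -> 9 lines: dqp amgu cax htlp butej afcch nnmpx oew zgsxf

Answer: dqp
amgu
cax
htlp
butej
afcch
nnmpx
oew
zgsxf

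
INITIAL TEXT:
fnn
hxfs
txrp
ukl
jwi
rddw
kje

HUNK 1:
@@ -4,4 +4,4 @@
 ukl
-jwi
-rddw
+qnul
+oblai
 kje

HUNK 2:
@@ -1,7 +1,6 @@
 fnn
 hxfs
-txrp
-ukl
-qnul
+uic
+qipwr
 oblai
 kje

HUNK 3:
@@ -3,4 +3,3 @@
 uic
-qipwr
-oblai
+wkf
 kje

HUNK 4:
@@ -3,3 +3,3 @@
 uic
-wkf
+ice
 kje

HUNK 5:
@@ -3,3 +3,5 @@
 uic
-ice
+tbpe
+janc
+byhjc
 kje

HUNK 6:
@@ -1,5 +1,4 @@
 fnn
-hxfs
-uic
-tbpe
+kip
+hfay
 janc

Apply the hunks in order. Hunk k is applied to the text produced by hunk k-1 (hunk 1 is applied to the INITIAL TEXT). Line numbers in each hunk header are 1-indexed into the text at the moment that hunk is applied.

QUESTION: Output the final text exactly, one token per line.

Hunk 1: at line 4 remove [jwi,rddw] add [qnul,oblai] -> 7 lines: fnn hxfs txrp ukl qnul oblai kje
Hunk 2: at line 1 remove [txrp,ukl,qnul] add [uic,qipwr] -> 6 lines: fnn hxfs uic qipwr oblai kje
Hunk 3: at line 3 remove [qipwr,oblai] add [wkf] -> 5 lines: fnn hxfs uic wkf kje
Hunk 4: at line 3 remove [wkf] add [ice] -> 5 lines: fnn hxfs uic ice kje
Hunk 5: at line 3 remove [ice] add [tbpe,janc,byhjc] -> 7 lines: fnn hxfs uic tbpe janc byhjc kje
Hunk 6: at line 1 remove [hxfs,uic,tbpe] add [kip,hfay] -> 6 lines: fnn kip hfay janc byhjc kje

Answer: fnn
kip
hfay
janc
byhjc
kje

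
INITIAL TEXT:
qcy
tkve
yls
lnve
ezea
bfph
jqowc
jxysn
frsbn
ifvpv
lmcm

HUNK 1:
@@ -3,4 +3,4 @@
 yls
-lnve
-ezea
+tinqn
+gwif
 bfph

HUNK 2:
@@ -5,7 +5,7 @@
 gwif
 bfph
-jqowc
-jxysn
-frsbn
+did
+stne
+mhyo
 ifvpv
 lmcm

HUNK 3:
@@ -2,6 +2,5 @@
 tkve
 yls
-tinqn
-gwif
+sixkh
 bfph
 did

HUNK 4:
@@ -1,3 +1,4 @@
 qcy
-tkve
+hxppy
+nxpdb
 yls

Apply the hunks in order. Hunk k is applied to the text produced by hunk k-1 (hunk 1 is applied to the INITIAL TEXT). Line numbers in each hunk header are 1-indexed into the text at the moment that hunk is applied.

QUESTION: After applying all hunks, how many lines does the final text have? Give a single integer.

Hunk 1: at line 3 remove [lnve,ezea] add [tinqn,gwif] -> 11 lines: qcy tkve yls tinqn gwif bfph jqowc jxysn frsbn ifvpv lmcm
Hunk 2: at line 5 remove [jqowc,jxysn,frsbn] add [did,stne,mhyo] -> 11 lines: qcy tkve yls tinqn gwif bfph did stne mhyo ifvpv lmcm
Hunk 3: at line 2 remove [tinqn,gwif] add [sixkh] -> 10 lines: qcy tkve yls sixkh bfph did stne mhyo ifvpv lmcm
Hunk 4: at line 1 remove [tkve] add [hxppy,nxpdb] -> 11 lines: qcy hxppy nxpdb yls sixkh bfph did stne mhyo ifvpv lmcm
Final line count: 11

Answer: 11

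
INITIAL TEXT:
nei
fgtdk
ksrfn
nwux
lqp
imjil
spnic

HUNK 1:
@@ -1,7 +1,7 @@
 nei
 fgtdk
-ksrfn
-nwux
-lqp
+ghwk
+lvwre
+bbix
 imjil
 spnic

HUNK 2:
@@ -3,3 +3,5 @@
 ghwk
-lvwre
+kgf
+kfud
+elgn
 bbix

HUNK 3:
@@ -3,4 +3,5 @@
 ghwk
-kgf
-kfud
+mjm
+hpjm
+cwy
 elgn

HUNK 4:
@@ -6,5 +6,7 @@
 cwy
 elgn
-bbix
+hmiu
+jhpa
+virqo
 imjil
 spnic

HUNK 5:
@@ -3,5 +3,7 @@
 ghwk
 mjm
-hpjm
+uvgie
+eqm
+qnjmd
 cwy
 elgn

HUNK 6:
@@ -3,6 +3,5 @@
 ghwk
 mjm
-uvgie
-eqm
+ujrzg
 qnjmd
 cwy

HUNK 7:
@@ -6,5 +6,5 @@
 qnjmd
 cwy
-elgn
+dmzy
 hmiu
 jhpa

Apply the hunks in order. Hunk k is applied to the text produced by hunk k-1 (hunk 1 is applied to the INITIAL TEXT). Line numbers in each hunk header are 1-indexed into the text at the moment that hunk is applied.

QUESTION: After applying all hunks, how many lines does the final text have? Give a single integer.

Hunk 1: at line 1 remove [ksrfn,nwux,lqp] add [ghwk,lvwre,bbix] -> 7 lines: nei fgtdk ghwk lvwre bbix imjil spnic
Hunk 2: at line 3 remove [lvwre] add [kgf,kfud,elgn] -> 9 lines: nei fgtdk ghwk kgf kfud elgn bbix imjil spnic
Hunk 3: at line 3 remove [kgf,kfud] add [mjm,hpjm,cwy] -> 10 lines: nei fgtdk ghwk mjm hpjm cwy elgn bbix imjil spnic
Hunk 4: at line 6 remove [bbix] add [hmiu,jhpa,virqo] -> 12 lines: nei fgtdk ghwk mjm hpjm cwy elgn hmiu jhpa virqo imjil spnic
Hunk 5: at line 3 remove [hpjm] add [uvgie,eqm,qnjmd] -> 14 lines: nei fgtdk ghwk mjm uvgie eqm qnjmd cwy elgn hmiu jhpa virqo imjil spnic
Hunk 6: at line 3 remove [uvgie,eqm] add [ujrzg] -> 13 lines: nei fgtdk ghwk mjm ujrzg qnjmd cwy elgn hmiu jhpa virqo imjil spnic
Hunk 7: at line 6 remove [elgn] add [dmzy] -> 13 lines: nei fgtdk ghwk mjm ujrzg qnjmd cwy dmzy hmiu jhpa virqo imjil spnic
Final line count: 13

Answer: 13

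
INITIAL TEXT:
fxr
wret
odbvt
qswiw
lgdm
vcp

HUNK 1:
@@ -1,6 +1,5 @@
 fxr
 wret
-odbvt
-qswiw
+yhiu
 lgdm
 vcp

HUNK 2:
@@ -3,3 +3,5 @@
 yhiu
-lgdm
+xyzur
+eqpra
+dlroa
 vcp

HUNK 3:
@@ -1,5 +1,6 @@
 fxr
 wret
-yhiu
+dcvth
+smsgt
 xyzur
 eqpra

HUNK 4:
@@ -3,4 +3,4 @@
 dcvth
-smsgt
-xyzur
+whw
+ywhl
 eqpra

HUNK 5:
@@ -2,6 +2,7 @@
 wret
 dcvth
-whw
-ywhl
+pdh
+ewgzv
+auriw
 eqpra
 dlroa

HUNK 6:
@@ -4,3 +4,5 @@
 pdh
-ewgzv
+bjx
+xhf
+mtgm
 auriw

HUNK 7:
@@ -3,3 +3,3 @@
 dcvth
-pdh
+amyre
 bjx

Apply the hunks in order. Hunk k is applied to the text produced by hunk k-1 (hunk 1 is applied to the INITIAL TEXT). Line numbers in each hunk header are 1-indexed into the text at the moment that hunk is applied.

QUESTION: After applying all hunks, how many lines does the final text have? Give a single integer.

Answer: 11

Derivation:
Hunk 1: at line 1 remove [odbvt,qswiw] add [yhiu] -> 5 lines: fxr wret yhiu lgdm vcp
Hunk 2: at line 3 remove [lgdm] add [xyzur,eqpra,dlroa] -> 7 lines: fxr wret yhiu xyzur eqpra dlroa vcp
Hunk 3: at line 1 remove [yhiu] add [dcvth,smsgt] -> 8 lines: fxr wret dcvth smsgt xyzur eqpra dlroa vcp
Hunk 4: at line 3 remove [smsgt,xyzur] add [whw,ywhl] -> 8 lines: fxr wret dcvth whw ywhl eqpra dlroa vcp
Hunk 5: at line 2 remove [whw,ywhl] add [pdh,ewgzv,auriw] -> 9 lines: fxr wret dcvth pdh ewgzv auriw eqpra dlroa vcp
Hunk 6: at line 4 remove [ewgzv] add [bjx,xhf,mtgm] -> 11 lines: fxr wret dcvth pdh bjx xhf mtgm auriw eqpra dlroa vcp
Hunk 7: at line 3 remove [pdh] add [amyre] -> 11 lines: fxr wret dcvth amyre bjx xhf mtgm auriw eqpra dlroa vcp
Final line count: 11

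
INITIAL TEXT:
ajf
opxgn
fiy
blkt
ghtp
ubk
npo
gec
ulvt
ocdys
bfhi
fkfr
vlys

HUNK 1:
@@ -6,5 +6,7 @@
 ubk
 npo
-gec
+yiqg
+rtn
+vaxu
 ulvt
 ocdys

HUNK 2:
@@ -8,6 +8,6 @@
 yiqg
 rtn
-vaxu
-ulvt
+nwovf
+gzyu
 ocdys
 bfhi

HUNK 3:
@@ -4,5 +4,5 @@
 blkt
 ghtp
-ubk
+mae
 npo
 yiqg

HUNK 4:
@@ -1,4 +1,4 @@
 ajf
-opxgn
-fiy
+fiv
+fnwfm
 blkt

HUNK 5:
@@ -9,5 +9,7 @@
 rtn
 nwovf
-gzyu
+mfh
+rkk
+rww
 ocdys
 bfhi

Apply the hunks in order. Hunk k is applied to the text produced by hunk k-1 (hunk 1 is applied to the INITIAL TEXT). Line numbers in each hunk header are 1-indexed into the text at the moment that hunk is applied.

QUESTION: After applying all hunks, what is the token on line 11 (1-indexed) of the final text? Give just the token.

Hunk 1: at line 6 remove [gec] add [yiqg,rtn,vaxu] -> 15 lines: ajf opxgn fiy blkt ghtp ubk npo yiqg rtn vaxu ulvt ocdys bfhi fkfr vlys
Hunk 2: at line 8 remove [vaxu,ulvt] add [nwovf,gzyu] -> 15 lines: ajf opxgn fiy blkt ghtp ubk npo yiqg rtn nwovf gzyu ocdys bfhi fkfr vlys
Hunk 3: at line 4 remove [ubk] add [mae] -> 15 lines: ajf opxgn fiy blkt ghtp mae npo yiqg rtn nwovf gzyu ocdys bfhi fkfr vlys
Hunk 4: at line 1 remove [opxgn,fiy] add [fiv,fnwfm] -> 15 lines: ajf fiv fnwfm blkt ghtp mae npo yiqg rtn nwovf gzyu ocdys bfhi fkfr vlys
Hunk 5: at line 9 remove [gzyu] add [mfh,rkk,rww] -> 17 lines: ajf fiv fnwfm blkt ghtp mae npo yiqg rtn nwovf mfh rkk rww ocdys bfhi fkfr vlys
Final line 11: mfh

Answer: mfh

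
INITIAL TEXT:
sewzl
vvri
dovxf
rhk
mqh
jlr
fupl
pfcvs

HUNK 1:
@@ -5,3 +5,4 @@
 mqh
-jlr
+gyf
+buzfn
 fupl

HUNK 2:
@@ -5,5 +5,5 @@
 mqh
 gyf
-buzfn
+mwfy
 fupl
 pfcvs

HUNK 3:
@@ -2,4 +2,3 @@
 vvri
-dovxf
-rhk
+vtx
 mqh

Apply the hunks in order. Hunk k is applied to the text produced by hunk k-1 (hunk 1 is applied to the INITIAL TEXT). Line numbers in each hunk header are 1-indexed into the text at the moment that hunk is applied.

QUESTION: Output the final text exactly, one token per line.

Answer: sewzl
vvri
vtx
mqh
gyf
mwfy
fupl
pfcvs

Derivation:
Hunk 1: at line 5 remove [jlr] add [gyf,buzfn] -> 9 lines: sewzl vvri dovxf rhk mqh gyf buzfn fupl pfcvs
Hunk 2: at line 5 remove [buzfn] add [mwfy] -> 9 lines: sewzl vvri dovxf rhk mqh gyf mwfy fupl pfcvs
Hunk 3: at line 2 remove [dovxf,rhk] add [vtx] -> 8 lines: sewzl vvri vtx mqh gyf mwfy fupl pfcvs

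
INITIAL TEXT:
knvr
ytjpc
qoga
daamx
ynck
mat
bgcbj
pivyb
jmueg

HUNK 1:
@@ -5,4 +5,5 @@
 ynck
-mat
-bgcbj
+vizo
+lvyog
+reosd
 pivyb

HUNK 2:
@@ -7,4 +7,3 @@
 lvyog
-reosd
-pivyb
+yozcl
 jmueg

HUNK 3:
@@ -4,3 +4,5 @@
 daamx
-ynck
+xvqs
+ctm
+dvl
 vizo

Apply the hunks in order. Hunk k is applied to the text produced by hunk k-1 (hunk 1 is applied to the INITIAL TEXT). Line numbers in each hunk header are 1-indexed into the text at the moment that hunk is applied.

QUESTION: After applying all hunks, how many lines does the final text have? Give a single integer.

Answer: 11

Derivation:
Hunk 1: at line 5 remove [mat,bgcbj] add [vizo,lvyog,reosd] -> 10 lines: knvr ytjpc qoga daamx ynck vizo lvyog reosd pivyb jmueg
Hunk 2: at line 7 remove [reosd,pivyb] add [yozcl] -> 9 lines: knvr ytjpc qoga daamx ynck vizo lvyog yozcl jmueg
Hunk 3: at line 4 remove [ynck] add [xvqs,ctm,dvl] -> 11 lines: knvr ytjpc qoga daamx xvqs ctm dvl vizo lvyog yozcl jmueg
Final line count: 11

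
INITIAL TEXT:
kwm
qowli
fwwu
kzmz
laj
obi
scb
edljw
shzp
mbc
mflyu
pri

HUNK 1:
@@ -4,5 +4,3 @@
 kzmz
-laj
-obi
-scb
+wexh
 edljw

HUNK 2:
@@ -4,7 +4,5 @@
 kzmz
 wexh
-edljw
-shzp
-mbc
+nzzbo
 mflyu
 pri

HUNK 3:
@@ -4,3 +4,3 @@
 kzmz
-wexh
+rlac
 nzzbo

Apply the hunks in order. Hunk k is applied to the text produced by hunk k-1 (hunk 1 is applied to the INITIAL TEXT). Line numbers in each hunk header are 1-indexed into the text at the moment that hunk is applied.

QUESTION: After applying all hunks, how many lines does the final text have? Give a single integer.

Hunk 1: at line 4 remove [laj,obi,scb] add [wexh] -> 10 lines: kwm qowli fwwu kzmz wexh edljw shzp mbc mflyu pri
Hunk 2: at line 4 remove [edljw,shzp,mbc] add [nzzbo] -> 8 lines: kwm qowli fwwu kzmz wexh nzzbo mflyu pri
Hunk 3: at line 4 remove [wexh] add [rlac] -> 8 lines: kwm qowli fwwu kzmz rlac nzzbo mflyu pri
Final line count: 8

Answer: 8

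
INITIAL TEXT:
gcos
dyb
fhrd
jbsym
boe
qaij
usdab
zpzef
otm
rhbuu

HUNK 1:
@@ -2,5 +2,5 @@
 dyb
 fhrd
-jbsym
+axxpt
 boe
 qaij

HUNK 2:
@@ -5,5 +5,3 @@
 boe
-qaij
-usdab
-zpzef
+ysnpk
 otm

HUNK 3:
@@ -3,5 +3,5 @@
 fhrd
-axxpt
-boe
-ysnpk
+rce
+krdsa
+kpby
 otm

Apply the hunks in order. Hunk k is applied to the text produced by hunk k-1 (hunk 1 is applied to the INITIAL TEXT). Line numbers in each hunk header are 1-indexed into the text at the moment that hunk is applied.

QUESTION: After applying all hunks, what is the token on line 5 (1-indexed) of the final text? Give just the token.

Hunk 1: at line 2 remove [jbsym] add [axxpt] -> 10 lines: gcos dyb fhrd axxpt boe qaij usdab zpzef otm rhbuu
Hunk 2: at line 5 remove [qaij,usdab,zpzef] add [ysnpk] -> 8 lines: gcos dyb fhrd axxpt boe ysnpk otm rhbuu
Hunk 3: at line 3 remove [axxpt,boe,ysnpk] add [rce,krdsa,kpby] -> 8 lines: gcos dyb fhrd rce krdsa kpby otm rhbuu
Final line 5: krdsa

Answer: krdsa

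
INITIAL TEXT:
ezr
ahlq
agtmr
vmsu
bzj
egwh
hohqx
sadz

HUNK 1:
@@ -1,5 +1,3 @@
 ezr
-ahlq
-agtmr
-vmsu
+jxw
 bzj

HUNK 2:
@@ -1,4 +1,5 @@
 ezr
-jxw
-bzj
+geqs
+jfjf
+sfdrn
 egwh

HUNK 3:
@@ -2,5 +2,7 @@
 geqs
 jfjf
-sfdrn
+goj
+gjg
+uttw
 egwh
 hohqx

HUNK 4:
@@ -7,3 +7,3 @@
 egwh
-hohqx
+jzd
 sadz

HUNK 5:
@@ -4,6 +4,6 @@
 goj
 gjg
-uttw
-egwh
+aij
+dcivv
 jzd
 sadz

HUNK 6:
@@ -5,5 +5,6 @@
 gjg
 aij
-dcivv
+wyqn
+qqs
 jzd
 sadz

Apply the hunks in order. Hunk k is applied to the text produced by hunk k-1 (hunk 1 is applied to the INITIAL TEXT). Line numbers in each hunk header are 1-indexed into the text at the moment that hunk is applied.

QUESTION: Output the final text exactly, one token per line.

Hunk 1: at line 1 remove [ahlq,agtmr,vmsu] add [jxw] -> 6 lines: ezr jxw bzj egwh hohqx sadz
Hunk 2: at line 1 remove [jxw,bzj] add [geqs,jfjf,sfdrn] -> 7 lines: ezr geqs jfjf sfdrn egwh hohqx sadz
Hunk 3: at line 2 remove [sfdrn] add [goj,gjg,uttw] -> 9 lines: ezr geqs jfjf goj gjg uttw egwh hohqx sadz
Hunk 4: at line 7 remove [hohqx] add [jzd] -> 9 lines: ezr geqs jfjf goj gjg uttw egwh jzd sadz
Hunk 5: at line 4 remove [uttw,egwh] add [aij,dcivv] -> 9 lines: ezr geqs jfjf goj gjg aij dcivv jzd sadz
Hunk 6: at line 5 remove [dcivv] add [wyqn,qqs] -> 10 lines: ezr geqs jfjf goj gjg aij wyqn qqs jzd sadz

Answer: ezr
geqs
jfjf
goj
gjg
aij
wyqn
qqs
jzd
sadz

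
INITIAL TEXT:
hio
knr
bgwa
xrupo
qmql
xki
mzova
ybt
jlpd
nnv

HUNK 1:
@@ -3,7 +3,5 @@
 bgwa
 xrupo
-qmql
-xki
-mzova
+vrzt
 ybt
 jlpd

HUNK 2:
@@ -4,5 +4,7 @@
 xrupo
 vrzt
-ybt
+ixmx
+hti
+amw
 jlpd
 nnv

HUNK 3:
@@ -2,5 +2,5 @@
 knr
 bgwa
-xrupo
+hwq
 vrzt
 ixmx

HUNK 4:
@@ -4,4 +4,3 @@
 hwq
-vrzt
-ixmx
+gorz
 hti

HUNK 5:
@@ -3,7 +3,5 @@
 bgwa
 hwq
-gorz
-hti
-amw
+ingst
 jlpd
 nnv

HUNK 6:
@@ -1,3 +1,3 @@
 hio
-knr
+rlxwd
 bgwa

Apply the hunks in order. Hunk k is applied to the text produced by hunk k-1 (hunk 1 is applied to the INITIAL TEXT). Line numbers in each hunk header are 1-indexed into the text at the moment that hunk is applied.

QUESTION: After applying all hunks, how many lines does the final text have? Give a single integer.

Answer: 7

Derivation:
Hunk 1: at line 3 remove [qmql,xki,mzova] add [vrzt] -> 8 lines: hio knr bgwa xrupo vrzt ybt jlpd nnv
Hunk 2: at line 4 remove [ybt] add [ixmx,hti,amw] -> 10 lines: hio knr bgwa xrupo vrzt ixmx hti amw jlpd nnv
Hunk 3: at line 2 remove [xrupo] add [hwq] -> 10 lines: hio knr bgwa hwq vrzt ixmx hti amw jlpd nnv
Hunk 4: at line 4 remove [vrzt,ixmx] add [gorz] -> 9 lines: hio knr bgwa hwq gorz hti amw jlpd nnv
Hunk 5: at line 3 remove [gorz,hti,amw] add [ingst] -> 7 lines: hio knr bgwa hwq ingst jlpd nnv
Hunk 6: at line 1 remove [knr] add [rlxwd] -> 7 lines: hio rlxwd bgwa hwq ingst jlpd nnv
Final line count: 7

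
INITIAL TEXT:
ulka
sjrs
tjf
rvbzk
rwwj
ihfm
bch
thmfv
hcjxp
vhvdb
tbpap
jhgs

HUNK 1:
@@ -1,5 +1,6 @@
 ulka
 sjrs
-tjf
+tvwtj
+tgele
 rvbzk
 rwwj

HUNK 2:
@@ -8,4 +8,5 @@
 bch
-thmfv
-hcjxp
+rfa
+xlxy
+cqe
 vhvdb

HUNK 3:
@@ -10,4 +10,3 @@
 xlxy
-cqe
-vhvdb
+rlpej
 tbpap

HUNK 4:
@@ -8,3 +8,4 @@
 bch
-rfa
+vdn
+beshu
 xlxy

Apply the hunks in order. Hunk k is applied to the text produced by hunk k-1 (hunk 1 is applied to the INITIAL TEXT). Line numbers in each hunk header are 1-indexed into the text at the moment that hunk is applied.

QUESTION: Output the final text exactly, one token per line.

Answer: ulka
sjrs
tvwtj
tgele
rvbzk
rwwj
ihfm
bch
vdn
beshu
xlxy
rlpej
tbpap
jhgs

Derivation:
Hunk 1: at line 1 remove [tjf] add [tvwtj,tgele] -> 13 lines: ulka sjrs tvwtj tgele rvbzk rwwj ihfm bch thmfv hcjxp vhvdb tbpap jhgs
Hunk 2: at line 8 remove [thmfv,hcjxp] add [rfa,xlxy,cqe] -> 14 lines: ulka sjrs tvwtj tgele rvbzk rwwj ihfm bch rfa xlxy cqe vhvdb tbpap jhgs
Hunk 3: at line 10 remove [cqe,vhvdb] add [rlpej] -> 13 lines: ulka sjrs tvwtj tgele rvbzk rwwj ihfm bch rfa xlxy rlpej tbpap jhgs
Hunk 4: at line 8 remove [rfa] add [vdn,beshu] -> 14 lines: ulka sjrs tvwtj tgele rvbzk rwwj ihfm bch vdn beshu xlxy rlpej tbpap jhgs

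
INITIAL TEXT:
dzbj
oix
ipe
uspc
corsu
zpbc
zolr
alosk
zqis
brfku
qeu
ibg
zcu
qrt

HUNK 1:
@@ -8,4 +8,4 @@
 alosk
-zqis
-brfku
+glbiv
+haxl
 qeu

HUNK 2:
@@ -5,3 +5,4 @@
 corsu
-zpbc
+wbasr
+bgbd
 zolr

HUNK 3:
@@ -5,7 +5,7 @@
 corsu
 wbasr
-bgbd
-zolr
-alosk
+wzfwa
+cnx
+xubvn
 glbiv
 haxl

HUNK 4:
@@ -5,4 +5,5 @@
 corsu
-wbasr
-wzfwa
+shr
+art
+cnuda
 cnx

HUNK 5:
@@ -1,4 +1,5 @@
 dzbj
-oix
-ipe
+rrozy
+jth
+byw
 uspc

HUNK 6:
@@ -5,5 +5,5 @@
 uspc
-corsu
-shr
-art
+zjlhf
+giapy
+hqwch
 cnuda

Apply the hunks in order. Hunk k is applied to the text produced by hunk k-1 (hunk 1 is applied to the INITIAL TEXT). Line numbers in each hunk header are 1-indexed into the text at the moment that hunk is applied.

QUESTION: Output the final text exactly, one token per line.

Answer: dzbj
rrozy
jth
byw
uspc
zjlhf
giapy
hqwch
cnuda
cnx
xubvn
glbiv
haxl
qeu
ibg
zcu
qrt

Derivation:
Hunk 1: at line 8 remove [zqis,brfku] add [glbiv,haxl] -> 14 lines: dzbj oix ipe uspc corsu zpbc zolr alosk glbiv haxl qeu ibg zcu qrt
Hunk 2: at line 5 remove [zpbc] add [wbasr,bgbd] -> 15 lines: dzbj oix ipe uspc corsu wbasr bgbd zolr alosk glbiv haxl qeu ibg zcu qrt
Hunk 3: at line 5 remove [bgbd,zolr,alosk] add [wzfwa,cnx,xubvn] -> 15 lines: dzbj oix ipe uspc corsu wbasr wzfwa cnx xubvn glbiv haxl qeu ibg zcu qrt
Hunk 4: at line 5 remove [wbasr,wzfwa] add [shr,art,cnuda] -> 16 lines: dzbj oix ipe uspc corsu shr art cnuda cnx xubvn glbiv haxl qeu ibg zcu qrt
Hunk 5: at line 1 remove [oix,ipe] add [rrozy,jth,byw] -> 17 lines: dzbj rrozy jth byw uspc corsu shr art cnuda cnx xubvn glbiv haxl qeu ibg zcu qrt
Hunk 6: at line 5 remove [corsu,shr,art] add [zjlhf,giapy,hqwch] -> 17 lines: dzbj rrozy jth byw uspc zjlhf giapy hqwch cnuda cnx xubvn glbiv haxl qeu ibg zcu qrt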